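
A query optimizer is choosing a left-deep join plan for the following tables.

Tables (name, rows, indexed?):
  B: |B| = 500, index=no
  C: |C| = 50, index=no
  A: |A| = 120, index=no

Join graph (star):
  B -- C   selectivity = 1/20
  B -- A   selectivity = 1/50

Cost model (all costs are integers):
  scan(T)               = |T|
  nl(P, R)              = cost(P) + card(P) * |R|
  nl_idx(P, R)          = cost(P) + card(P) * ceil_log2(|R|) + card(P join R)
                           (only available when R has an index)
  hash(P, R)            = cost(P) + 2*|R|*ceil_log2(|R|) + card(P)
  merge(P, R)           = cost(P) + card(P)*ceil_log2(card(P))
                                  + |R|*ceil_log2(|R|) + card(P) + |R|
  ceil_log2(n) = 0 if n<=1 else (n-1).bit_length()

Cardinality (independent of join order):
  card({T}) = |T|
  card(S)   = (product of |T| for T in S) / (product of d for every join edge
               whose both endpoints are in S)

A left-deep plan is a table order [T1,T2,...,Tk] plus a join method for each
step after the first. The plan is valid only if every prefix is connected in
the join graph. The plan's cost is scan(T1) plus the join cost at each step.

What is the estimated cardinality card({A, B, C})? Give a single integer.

3000

Tables in S: A(120), B(500), C(50)
Edges inside S: B-C(d=20), B-A(d=50)
numerator = 120 * 500 * 50 = 3000000
denominator = 20 * 50 = 1000
card(S) = 3000000 / 1000 = 3000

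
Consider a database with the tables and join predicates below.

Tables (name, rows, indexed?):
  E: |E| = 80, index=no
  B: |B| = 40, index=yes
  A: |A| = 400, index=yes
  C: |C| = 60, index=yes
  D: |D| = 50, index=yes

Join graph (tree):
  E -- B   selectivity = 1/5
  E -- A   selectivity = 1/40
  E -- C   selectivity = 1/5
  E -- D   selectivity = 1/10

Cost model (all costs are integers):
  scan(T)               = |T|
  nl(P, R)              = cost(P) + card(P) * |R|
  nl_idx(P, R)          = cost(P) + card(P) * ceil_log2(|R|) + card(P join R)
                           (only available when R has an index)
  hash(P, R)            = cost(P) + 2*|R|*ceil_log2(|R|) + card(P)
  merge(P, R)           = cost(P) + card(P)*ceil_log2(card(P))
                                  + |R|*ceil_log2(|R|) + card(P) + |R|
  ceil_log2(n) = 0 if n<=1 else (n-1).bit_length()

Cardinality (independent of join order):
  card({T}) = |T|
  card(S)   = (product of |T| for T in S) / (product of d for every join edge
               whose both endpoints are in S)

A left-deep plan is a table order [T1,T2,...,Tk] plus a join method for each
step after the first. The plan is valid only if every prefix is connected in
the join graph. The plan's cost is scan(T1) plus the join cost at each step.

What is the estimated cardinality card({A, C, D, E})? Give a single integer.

Tables in S: A(400), C(60), D(50), E(80)
Edges inside S: E-A(d=40), E-C(d=5), E-D(d=10)
numerator = 400 * 60 * 50 * 80 = 96000000
denominator = 40 * 5 * 10 = 2000
card(S) = 96000000 / 2000 = 48000

48000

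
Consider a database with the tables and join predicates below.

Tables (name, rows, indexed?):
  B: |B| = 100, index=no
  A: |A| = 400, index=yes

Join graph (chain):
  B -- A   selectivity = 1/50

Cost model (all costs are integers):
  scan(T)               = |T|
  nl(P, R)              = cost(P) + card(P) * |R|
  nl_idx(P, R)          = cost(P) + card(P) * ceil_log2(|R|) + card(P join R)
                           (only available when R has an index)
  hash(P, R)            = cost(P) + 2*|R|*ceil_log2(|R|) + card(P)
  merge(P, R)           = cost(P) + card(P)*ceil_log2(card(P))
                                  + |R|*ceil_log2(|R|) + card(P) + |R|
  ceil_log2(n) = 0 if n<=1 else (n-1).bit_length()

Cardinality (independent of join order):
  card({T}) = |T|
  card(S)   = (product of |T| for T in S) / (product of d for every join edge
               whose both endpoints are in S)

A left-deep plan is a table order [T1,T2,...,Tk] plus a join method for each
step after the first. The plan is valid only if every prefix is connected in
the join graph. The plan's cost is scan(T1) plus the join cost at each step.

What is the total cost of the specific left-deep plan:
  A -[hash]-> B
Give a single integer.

step 1: scan A: cost=400, card=400
step 2: join B via hash
    card(P join B) = 400*100/(50) = 800
    cost = 400 + 2*100*7 + 400 = 2200

2200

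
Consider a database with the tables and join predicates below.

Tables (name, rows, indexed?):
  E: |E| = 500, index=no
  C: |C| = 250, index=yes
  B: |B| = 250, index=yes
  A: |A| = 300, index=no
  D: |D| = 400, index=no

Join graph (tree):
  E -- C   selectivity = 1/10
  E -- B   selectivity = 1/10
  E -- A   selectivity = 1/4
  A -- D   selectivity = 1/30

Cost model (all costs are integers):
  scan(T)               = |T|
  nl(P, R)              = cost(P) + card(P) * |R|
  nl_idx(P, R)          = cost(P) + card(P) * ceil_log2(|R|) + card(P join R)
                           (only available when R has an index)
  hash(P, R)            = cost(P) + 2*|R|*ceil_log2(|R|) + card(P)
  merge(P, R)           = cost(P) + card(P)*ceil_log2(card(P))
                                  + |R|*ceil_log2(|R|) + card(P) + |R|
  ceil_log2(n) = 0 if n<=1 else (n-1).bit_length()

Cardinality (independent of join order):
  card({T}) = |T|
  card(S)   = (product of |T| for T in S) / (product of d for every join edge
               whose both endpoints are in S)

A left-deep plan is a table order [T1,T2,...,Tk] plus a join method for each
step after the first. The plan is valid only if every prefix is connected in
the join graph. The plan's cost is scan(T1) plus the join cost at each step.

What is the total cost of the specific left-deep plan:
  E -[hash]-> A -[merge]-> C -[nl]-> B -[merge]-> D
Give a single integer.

844400150

step 1: scan E: cost=500, card=500
step 2: join A via hash
    card(P join A) = 500*300/(4) = 37500
    cost = 500 + 2*300*9 + 500 = 6400
step 3: join C via merge
    card(P join C) = 37500*250/(10) = 937500
    cost = 6400 + 37500*16 + 250*8 + 37500 + 250 = 646150
step 4: join B via nl
    card(P join B) = 937500*250/(10) = 23437500
    cost = 646150 + 937500*250 = 235021150
step 5: join D via merge
    card(P join D) = 23437500*400/(30) = 312500000
    cost = 235021150 + 23437500*25 + 400*9 + 23437500 + 400 = 844400150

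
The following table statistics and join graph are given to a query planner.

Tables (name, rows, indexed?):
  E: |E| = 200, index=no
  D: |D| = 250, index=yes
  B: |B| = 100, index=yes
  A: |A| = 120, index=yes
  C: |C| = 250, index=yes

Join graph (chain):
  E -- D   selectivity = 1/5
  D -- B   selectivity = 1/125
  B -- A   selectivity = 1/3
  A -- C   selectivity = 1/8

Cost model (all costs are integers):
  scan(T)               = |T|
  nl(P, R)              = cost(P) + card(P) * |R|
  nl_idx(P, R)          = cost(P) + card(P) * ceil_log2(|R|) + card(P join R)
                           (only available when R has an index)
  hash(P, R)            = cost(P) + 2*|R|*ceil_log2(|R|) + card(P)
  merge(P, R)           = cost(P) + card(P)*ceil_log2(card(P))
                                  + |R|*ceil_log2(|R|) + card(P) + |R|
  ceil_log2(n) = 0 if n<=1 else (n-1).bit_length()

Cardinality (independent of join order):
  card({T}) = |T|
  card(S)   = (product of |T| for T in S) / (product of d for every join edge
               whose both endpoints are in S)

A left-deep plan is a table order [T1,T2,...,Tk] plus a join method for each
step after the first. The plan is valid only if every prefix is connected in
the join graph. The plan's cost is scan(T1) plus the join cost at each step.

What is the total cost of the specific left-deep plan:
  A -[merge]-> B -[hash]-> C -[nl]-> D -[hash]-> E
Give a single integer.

31513080

step 1: scan A: cost=120, card=120
step 2: join B via merge
    card(P join B) = 120*100/(3) = 4000
    cost = 120 + 120*7 + 100*7 + 120 + 100 = 1880
step 3: join C via hash
    card(P join C) = 4000*250/(8) = 125000
    cost = 1880 + 2*250*8 + 4000 = 9880
step 4: join D via nl
    card(P join D) = 125000*250/(125) = 250000
    cost = 9880 + 125000*250 = 31259880
step 5: join E via hash
    card(P join E) = 250000*200/(5) = 10000000
    cost = 31259880 + 2*200*8 + 250000 = 31513080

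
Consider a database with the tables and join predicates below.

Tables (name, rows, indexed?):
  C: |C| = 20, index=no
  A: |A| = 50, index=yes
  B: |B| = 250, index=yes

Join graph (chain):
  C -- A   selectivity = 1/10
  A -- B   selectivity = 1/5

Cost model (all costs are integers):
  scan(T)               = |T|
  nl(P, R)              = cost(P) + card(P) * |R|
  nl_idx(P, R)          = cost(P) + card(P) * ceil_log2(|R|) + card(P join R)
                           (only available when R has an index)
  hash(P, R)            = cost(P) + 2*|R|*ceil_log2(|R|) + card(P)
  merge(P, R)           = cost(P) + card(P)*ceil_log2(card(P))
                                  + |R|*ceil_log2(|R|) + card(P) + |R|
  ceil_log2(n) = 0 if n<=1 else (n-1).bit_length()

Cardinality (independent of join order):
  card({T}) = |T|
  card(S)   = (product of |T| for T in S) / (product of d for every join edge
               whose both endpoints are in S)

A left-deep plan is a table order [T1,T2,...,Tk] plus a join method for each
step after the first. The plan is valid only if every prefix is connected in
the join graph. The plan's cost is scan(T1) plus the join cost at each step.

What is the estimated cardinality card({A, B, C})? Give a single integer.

Tables in S: A(50), B(250), C(20)
Edges inside S: C-A(d=10), A-B(d=5)
numerator = 50 * 250 * 20 = 250000
denominator = 10 * 5 = 50
card(S) = 250000 / 50 = 5000

5000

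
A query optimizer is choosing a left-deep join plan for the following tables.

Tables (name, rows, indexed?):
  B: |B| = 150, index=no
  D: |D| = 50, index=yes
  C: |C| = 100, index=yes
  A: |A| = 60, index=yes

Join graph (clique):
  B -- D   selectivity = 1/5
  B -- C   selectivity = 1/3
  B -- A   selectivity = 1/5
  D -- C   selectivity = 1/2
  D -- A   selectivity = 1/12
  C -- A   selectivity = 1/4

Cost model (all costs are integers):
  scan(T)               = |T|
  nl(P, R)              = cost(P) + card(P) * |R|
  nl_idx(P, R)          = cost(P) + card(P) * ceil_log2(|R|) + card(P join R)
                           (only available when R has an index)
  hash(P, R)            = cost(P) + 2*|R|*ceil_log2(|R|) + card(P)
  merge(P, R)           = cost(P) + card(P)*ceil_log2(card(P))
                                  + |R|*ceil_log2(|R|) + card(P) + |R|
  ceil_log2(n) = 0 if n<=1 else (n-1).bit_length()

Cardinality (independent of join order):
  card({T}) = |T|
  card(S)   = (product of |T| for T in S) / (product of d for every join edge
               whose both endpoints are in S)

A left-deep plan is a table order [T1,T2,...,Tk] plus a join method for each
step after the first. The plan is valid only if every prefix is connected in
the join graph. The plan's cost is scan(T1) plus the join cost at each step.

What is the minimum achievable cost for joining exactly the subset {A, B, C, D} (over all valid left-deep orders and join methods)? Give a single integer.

6020

Selinger DP over subsets of {A,B,C,D}:
  {B}: scan cost=150, card=150
  {D}: scan cost=50, card=50
  {C}: scan cost=100, card=100
  {A}: scan cost=60, card=60
  {BD}: card=1500; try (D,hash)→900, (B,merge)→1750, (D,merge)→1850, (B,hash)→2500, (D,nl_idx)→2550, (B,nl)→7550 …(+1); best=900 via (D,hash)
  {BC}: card=5000; try (C,hash)→1700, (B,merge)→2250, (C,merge)→2300, (B,hash)→2600, (C,nl_idx)→6200, (B,nl)→15100 …(+1); best=1700 via (C,hash)
  {AB}: card=1800; try (A,hash)→1020, (B,merge)→1830, (A,merge)→1920, (B,hash)→2520, (A,nl_idx)→2850, (B,nl)→9060 …(+1); best=1020 via (A,hash)
  {CD}: card=2500; try (D,hash)→800, (C,merge)→1200, (D,merge)→1250, (C,hash)→1500, (C,nl_idx)→2900, (D,nl_idx)→3200 …(+2); best=800 via (D,hash)
  {AD}: card=250; try (A,nl_idx)→600, (D,nl_idx)→670, (D,hash)→720, (A,hash)→820, (A,merge)→820, (D,merge)→830 …(+2); best=600 via (A,nl_idx)
  {AC}: card=1500; try (A,hash)→920, (C,merge)→1280, (A,merge)→1320, (C,hash)→1520, (C,nl_idx)→1980, (A,nl_idx)→2200 …(+2); best=920 via (A,hash)
  {BCD}: card=25000; try (C,hash)→3800, (B,hash)→5700, (D,hash)→7300, (C,merge)→19700, (B,merge)→34650, (C,nl_idx)→36400 …(+5); best=3800 via (C,hash)
  {ABD}: card=1500; try (A,hash)→3120, (B,hash)→3250, (D,hash)→3420, (B,merge)→4200, (A,nl_idx)→11400, (D,nl_idx)→13320 …(+5); best=3120 via (A,hash)
  {ABC}: card=15000; try (C,hash)→4220, (B,hash)→4820, (A,hash)→7420, (B,merge)→20270, (C,merge)→23420, (C,nl_idx)→28620 …(+5); best=4220 via (C,hash)
  {ACD}: card=3125; try (C,hash)→2250, (D,hash)→3020, (C,merge)→3650, (A,hash)→4020, (C,nl_idx)→5475, (D,nl_idx)→13045 …(+6); best=2250 via (C,hash)
  {ABCD}: card=6250; try (C,hash)→6020, (B,hash)→7775, (D,hash)→19820, (C,nl_idx)→19870, (C,merge)→21920, (A,hash)→29520 …(+9); best=6020 via (C,hash)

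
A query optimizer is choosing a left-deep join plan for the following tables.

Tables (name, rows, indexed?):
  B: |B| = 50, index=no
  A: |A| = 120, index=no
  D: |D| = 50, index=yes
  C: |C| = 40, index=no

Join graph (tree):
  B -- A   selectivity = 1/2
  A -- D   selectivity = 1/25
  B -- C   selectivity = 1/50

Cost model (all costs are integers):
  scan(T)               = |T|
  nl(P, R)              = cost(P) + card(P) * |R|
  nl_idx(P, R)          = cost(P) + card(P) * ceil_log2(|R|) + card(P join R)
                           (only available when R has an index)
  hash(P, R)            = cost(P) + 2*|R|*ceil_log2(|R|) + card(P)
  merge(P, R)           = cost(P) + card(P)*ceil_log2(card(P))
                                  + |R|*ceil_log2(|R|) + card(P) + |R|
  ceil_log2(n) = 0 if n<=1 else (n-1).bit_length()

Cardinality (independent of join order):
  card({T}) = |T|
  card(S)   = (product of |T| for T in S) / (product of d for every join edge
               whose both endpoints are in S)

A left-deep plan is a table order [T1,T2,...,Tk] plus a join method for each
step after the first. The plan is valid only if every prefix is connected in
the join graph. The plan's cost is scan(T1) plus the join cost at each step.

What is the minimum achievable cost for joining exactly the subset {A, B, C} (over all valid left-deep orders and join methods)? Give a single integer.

1820

Selinger DP over subsets of {A,B,C}:
  {B}: scan cost=50, card=50
  {A}: scan cost=120, card=120
  {C}: scan cost=40, card=40
  {AB}: card=3000; try (B,hash)→840, (A,merge)→1360, (B,merge)→1430, (A,hash)→1780, (A,nl)→6050, (B,nl)→6120; best=840 via (B,hash)
  {BC}: card=40; try (C,hash)→580, (B,merge)→670, (C,merge)→680, (B,hash)→680, (B,nl)→2040, (C,nl)→2050; best=580 via (C,hash)
  {ABC}: card=2400; try (A,merge)→1820, (A,hash)→2300, (C,hash)→4320, (A,nl)→5380, (C,merge)→40120, (C,nl)→120840; best=1820 via (A,merge)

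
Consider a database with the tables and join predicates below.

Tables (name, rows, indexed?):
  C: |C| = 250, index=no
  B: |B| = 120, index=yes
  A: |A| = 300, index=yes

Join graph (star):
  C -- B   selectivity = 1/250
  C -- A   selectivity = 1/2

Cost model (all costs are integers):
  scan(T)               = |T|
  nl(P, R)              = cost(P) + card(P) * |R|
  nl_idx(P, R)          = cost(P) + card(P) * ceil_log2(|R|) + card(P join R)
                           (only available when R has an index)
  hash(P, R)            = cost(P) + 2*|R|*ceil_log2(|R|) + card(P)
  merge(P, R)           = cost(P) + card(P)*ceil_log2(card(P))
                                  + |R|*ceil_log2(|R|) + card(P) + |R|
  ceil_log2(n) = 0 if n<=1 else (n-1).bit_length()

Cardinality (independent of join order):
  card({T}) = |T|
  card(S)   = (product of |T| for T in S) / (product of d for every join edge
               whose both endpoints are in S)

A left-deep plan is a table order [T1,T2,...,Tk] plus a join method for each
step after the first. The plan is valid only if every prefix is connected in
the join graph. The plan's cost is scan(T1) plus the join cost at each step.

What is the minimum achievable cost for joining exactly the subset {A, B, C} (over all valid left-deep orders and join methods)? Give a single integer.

6080

Selinger DP over subsets of {A,B,C}:
  {C}: scan cost=250, card=250
  {B}: scan cost=120, card=120
  {A}: scan cost=300, card=300
  {BC}: card=120; try (B,nl_idx)→2120, (B,hash)→2180, (C,merge)→3330, (B,merge)→3460, (C,hash)→4240, (C,nl)→30120 …(+1); best=2120 via (B,nl_idx)
  {AC}: card=37500; try (C,hash)→4600, (A,merge)→5500, (C,merge)→5550, (A,hash)→5900, (A,nl_idx)→40000, (A,nl)→75250 …(+1); best=4600 via (C,hash)
  {ABC}: card=18000; try (A,merge)→6080, (A,hash)→7640, (A,nl_idx)→21200, (A,nl)→38120, (B,hash)→43780, (B,nl_idx)→285100 …(+2); best=6080 via (A,merge)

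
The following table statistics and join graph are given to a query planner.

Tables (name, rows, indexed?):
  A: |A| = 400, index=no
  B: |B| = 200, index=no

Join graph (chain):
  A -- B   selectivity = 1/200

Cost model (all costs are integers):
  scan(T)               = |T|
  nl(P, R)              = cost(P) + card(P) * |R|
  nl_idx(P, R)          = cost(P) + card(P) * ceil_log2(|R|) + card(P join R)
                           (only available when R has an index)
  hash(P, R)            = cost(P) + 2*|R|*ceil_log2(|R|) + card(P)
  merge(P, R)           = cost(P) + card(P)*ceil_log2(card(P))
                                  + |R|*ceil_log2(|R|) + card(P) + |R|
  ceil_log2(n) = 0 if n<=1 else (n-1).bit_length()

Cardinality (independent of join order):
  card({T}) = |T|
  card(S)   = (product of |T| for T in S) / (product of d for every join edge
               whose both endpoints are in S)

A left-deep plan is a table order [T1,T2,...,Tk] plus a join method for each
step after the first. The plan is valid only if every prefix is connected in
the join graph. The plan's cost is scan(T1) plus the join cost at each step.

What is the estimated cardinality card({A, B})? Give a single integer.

Tables in S: A(400), B(200)
Edges inside S: A-B(d=200)
numerator = 400 * 200 = 80000
denominator = 200 = 200
card(S) = 80000 / 200 = 400

400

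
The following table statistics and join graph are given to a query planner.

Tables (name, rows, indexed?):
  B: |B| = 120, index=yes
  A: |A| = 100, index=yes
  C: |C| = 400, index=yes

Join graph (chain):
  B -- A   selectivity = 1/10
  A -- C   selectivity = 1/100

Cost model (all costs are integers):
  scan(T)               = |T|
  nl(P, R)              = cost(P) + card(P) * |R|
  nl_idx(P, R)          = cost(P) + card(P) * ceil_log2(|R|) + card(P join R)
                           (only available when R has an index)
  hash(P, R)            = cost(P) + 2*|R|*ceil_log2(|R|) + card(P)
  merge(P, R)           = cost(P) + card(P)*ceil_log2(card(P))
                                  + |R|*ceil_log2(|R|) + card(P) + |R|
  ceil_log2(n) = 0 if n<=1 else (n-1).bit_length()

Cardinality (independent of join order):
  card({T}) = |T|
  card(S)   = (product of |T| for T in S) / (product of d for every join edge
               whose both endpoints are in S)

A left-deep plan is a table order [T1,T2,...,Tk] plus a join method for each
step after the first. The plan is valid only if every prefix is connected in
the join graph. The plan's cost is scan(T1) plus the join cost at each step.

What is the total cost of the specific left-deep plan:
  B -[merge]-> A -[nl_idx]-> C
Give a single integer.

step 1: scan B: cost=120, card=120
step 2: join A via merge
    card(P join A) = 120*100/(10) = 1200
    cost = 120 + 120*7 + 100*7 + 120 + 100 = 1880
step 3: join C via nl_idx
    card(P join C) = 1200*400/(100) = 4800
    cost = 1880 + 1200*9 + 4800 = 17480

17480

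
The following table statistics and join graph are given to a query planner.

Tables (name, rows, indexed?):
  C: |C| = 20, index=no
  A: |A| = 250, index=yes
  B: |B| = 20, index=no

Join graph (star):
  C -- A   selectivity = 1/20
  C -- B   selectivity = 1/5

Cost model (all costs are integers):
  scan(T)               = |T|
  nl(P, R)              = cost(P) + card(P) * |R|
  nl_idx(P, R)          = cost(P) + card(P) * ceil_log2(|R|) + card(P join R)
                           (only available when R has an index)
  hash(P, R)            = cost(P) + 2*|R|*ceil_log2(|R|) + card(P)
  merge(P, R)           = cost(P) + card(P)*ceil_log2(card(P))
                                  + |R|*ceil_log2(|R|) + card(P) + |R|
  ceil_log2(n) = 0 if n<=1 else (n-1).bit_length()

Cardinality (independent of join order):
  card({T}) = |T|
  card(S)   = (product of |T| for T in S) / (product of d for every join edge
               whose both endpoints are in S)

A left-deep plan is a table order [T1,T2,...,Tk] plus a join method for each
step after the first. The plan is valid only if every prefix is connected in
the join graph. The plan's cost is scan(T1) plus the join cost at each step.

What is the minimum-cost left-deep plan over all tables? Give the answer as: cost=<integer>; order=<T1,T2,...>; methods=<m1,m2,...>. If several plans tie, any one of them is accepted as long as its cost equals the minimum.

Selinger DP (subsets sized 1..n):
  {C}: scan cost=20, card=20
  {A}: scan cost=250, card=250
  {B}: scan cost=20, card=20
  {AC}: card=250; try (A,nl_idx)→430, (C,hash)→700, (A,merge)→2390, (C,merge)→2620, (A,hash)→4040, (A,nl)→5020 …(+1); best=430 via (A,nl_idx)
  {BC}: card=80; try (C,hash)→240, (B,hash)→240, (C,merge)→260, (B,merge)→260, (C,nl)→420, (B,nl)→420; best=240 via (C,hash)
  {ABC}: card=1000; try (B,hash)→880, (A,nl_idx)→1880, (B,merge)→2800, (A,merge)→3130, (A,hash)→4320, (B,nl)→5430 …(+1); best=880 via (B,hash)

cost=880; order=C,A,B; methods=nl_idx,hash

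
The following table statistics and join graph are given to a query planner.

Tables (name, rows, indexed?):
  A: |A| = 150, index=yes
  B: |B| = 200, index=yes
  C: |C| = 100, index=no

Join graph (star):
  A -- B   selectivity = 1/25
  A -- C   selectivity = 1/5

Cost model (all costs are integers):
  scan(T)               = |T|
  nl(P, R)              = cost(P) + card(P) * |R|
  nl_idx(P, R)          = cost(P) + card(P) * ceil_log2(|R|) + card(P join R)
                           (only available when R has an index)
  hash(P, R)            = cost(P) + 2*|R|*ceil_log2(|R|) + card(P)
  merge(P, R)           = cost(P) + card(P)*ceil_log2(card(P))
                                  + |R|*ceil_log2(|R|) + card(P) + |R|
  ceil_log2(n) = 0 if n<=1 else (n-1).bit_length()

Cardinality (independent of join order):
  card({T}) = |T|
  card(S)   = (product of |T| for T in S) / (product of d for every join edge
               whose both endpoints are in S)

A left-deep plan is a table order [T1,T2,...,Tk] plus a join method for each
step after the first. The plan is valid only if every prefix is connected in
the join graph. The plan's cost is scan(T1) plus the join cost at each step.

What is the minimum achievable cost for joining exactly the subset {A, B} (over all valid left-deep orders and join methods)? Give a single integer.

Selinger DP over subsets of {A,B}:
  {A}: scan cost=150, card=150
  {B}: scan cost=200, card=200
  {AB}: card=1200; try (B,nl_idx)→2550, (A,hash)→2800, (A,nl_idx)→3000, (B,merge)→3300, (A,merge)→3350, (B,hash)→3500 …(+2); best=2550 via (B,nl_idx)

2550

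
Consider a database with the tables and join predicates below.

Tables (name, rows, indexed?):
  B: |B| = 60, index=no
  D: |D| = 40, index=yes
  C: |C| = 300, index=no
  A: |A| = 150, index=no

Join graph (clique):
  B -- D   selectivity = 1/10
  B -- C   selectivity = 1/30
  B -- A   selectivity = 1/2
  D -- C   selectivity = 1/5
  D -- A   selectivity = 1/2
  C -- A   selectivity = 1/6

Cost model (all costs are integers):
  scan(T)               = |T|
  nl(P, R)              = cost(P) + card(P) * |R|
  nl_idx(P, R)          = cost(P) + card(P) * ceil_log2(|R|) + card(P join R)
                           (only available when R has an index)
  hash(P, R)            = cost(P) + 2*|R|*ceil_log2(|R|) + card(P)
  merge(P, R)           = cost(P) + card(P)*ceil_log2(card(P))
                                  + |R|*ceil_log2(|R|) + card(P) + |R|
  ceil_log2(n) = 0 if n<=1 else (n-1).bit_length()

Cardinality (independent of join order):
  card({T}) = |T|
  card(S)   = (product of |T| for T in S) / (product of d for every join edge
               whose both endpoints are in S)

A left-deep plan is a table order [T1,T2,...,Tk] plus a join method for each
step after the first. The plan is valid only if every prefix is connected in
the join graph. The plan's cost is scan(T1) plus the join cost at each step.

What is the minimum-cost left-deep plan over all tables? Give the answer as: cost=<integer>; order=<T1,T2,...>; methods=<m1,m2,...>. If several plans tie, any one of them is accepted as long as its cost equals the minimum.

cost=5280; order=C,B,D,A; methods=hash,hash,hash

Selinger DP (subsets sized 1..n):
  {B}: scan cost=60, card=60
  {D}: scan cost=40, card=40
  {C}: scan cost=300, card=300
  {A}: scan cost=150, card=150
  {BD}: card=240; try (D,hash)→600, (D,nl_idx)→660, (B,merge)→740, (D,merge)→760, (B,hash)→800, (B,nl)→2440 …(+1); best=600 via (D,hash)
  {BC}: card=600; try (B,hash)→1320, (C,merge)→3480, (B,merge)→3720, (C,hash)→5520, (C,nl)→18060, (B,nl)→18300; best=1320 via (B,hash)
  {AB}: card=4500; try (B,hash)→1020, (A,merge)→1830, (B,merge)→1920, (A,hash)→2520, (A,nl)→9060, (B,nl)→9150; best=1020 via (B,hash)
  {CD}: card=2400; try (D,hash)→1080, (C,merge)→3320, (D,merge)→3580, (D,nl_idx)→4500, (C,hash)→5480, (C,nl)→12040 …(+1); best=1080 via (D,hash)
  {AD}: card=3000; try (D,hash)→780, (A,merge)→1670, (D,merge)→1780, (A,hash)→2480, (D,nl_idx)→4050, (A,nl)→6040 …(+1); best=780 via (D,hash)
  {AC}: card=7500; try (A,hash)→3000, (C,merge)→4500, (A,merge)→4650, (C,hash)→5700, (C,nl)→45150, (A,nl)→45300; best=3000 via (A,hash)
  {BCD}: card=480; try (D,hash)→2400, (B,hash)→4200, (D,nl_idx)→5400, (C,merge)→5760, (C,hash)→6240, (D,merge)→8200 …(+4); best=2400 via (D,hash)
  {ABD}: card=9000; try (A,hash)→3240, (A,merge)→4110, (B,hash)→4500, (D,hash)→6000, (A,nl)→36600, (D,nl_idx)→37020 …(+4); best=3240 via (A,hash)
  {ABC}: card=7500; try (A,hash)→4320, (A,merge)→9270, (C,hash)→10920, (B,hash)→11220, (C,merge)→67020, (A,nl)→91320 …(+3); best=4320 via (A,hash)
  {ACD}: card=30000; try (A,hash)→5880, (C,hash)→9180, (D,hash)→10980, (A,merge)→33630, (C,merge)→42780, (D,nl_idx)→78000 …(+4); best=5880 via (A,hash)
  {ABCD}: card=3000; try (A,hash)→5280, (A,merge)→8550, (D,hash)→12300, (C,hash)→17640, (B,hash)→36600, (D,nl_idx)→52320 …(+7); best=5280 via (A,hash)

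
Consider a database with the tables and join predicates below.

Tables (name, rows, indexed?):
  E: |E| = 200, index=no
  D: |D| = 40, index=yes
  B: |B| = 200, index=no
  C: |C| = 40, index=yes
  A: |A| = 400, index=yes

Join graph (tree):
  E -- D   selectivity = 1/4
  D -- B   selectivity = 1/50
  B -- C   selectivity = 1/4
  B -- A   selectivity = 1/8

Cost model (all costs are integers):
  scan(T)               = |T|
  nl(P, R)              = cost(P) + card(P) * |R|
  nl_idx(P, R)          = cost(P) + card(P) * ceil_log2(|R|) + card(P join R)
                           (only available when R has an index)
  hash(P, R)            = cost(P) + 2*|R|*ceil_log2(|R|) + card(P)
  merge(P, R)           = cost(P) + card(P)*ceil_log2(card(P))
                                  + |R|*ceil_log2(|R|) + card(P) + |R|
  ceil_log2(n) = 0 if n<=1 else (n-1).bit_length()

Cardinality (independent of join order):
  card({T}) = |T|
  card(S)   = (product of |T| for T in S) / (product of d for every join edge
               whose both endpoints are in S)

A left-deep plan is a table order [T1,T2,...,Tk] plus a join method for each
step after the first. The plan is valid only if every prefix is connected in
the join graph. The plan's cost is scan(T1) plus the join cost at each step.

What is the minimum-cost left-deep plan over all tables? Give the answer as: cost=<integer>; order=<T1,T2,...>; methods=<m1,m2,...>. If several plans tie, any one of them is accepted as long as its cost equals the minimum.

Selinger DP (subsets sized 1..n):
  {E}: scan cost=200, card=200
  {D}: scan cost=40, card=40
  {B}: scan cost=200, card=200
  {C}: scan cost=40, card=40
  {A}: scan cost=400, card=400
  {DE}: card=2000; try (D,hash)→880, (E,merge)→2120, (D,merge)→2280, (E,hash)→3280, (D,nl_idx)→3400, (E,nl)→8040 …(+1); best=880 via (D,hash)
  {BD}: card=160; try (D,hash)→880, (D,nl_idx)→1560, (B,merge)→2120, (D,merge)→2280, (B,hash)→3280, (B,nl)→8040 …(+1); best=880 via (D,hash)
  {BC}: card=2000; try (C,hash)→880, (B,merge)→2120, (C,merge)→2280, (B,hash)→3280, (C,nl_idx)→3400, (B,nl)→8040 …(+1); best=880 via (C,hash)
  {AB}: card=10000; try (B,hash)→4000, (A,merge)→6000, (B,merge)→6200, (A,hash)→7600, (A,nl_idx)→12000, (A,nl)→80200 …(+1); best=4000 via (B,hash)
  {BDE}: card=8000; try (E,merge)→4120, (E,hash)→4240, (B,hash)→6080, (B,merge)→26680, (E,nl)→32880, (B,nl)→400880; best=4120 via (E,merge)
  {BCD}: card=1600; try (C,hash)→1520, (C,merge)→2600, (D,hash)→3360, (C,nl_idx)→3440, (C,nl)→7280, (D,nl_idx)→14480 …(+2); best=1520 via (C,hash)
  {ABD}: card=8000; try (A,merge)→6320, (A,hash)→8240, (A,nl_idx)→10320, (D,hash)→14480, (A,nl)→64880, (D,nl_idx)→72000 …(+2); best=6320 via (A,merge)
  {ABC}: card=100000; try (A,hash)→10080, (C,hash)→14480, (A,merge)→28880, (A,nl_idx)→118880, (C,merge)→154280, (C,nl_idx)→164000 …(+2); best=10080 via (A,hash)
  {BCDE}: card=80000; try (E,hash)→6320, (C,hash)→12600, (E,merge)→22520, (C,merge)→116400, (C,nl_idx)→132120, (E,nl)→321520 …(+1); best=6320 via (E,hash)
  {ABDE}: card=400000; try (E,hash)→17520, (A,hash)→19320, (E,merge)→120120, (A,merge)→120120, (A,nl_idx)→476120, (E,nl)→1606320 …(+1); best=17520 via (E,hash)
  {ABCD}: card=80000; try (A,hash)→10320, (C,hash)→14800, (A,merge)→24720, (A,nl_idx)→95920, (D,hash)→110560, (C,merge)→118600 …(+6); best=10320 via (A,hash)
  {ABCDE}: card=4000000; try (E,hash)→93520, (A,hash)→93520, (C,hash)→418000, (A,merge)→1450320, (E,merge)→1452120, (A,nl_idx)→4726320 …(+5); best=93520 via (E,hash)

cost=93520; order=B,D,C,A,E; methods=hash,hash,hash,hash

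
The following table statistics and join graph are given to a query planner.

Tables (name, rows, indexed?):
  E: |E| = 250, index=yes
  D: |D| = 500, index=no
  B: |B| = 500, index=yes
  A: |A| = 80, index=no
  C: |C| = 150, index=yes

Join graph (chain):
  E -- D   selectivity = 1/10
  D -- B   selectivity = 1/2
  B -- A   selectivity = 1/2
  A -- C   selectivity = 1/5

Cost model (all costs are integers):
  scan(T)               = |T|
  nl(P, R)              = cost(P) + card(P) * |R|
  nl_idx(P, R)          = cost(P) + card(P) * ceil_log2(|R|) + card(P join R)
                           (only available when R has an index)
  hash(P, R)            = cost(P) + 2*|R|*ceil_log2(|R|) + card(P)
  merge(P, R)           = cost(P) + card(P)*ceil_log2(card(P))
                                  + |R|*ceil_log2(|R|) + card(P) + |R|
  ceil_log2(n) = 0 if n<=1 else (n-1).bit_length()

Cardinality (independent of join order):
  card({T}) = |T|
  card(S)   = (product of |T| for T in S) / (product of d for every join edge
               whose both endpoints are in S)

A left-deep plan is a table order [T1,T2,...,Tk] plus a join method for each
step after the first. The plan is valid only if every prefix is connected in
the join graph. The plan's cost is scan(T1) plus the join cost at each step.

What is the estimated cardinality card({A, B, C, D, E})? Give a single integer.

Tables in S: A(80), B(500), C(150), D(500), E(250)
Edges inside S: E-D(d=10), D-B(d=2), B-A(d=2), A-C(d=5)
numerator = 80 * 500 * 150 * 500 * 250 = 750000000000
denominator = 10 * 2 * 2 * 5 = 200
card(S) = 750000000000 / 200 = 3750000000

3750000000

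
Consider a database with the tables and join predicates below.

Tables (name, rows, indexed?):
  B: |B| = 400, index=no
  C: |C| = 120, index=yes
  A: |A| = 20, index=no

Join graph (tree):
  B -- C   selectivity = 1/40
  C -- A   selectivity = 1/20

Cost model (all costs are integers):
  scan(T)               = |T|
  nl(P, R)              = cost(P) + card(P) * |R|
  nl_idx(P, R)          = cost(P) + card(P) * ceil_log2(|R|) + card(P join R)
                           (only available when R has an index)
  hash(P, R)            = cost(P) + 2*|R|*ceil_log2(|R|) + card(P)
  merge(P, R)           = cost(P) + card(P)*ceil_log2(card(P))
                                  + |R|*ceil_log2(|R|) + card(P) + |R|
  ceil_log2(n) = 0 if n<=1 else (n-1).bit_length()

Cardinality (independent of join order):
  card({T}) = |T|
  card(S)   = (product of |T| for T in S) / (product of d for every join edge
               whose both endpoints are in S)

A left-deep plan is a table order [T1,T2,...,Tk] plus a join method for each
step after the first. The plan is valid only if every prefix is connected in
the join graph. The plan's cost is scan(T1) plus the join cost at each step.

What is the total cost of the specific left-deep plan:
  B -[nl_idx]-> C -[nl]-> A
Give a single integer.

step 1: scan B: cost=400, card=400
step 2: join C via nl_idx
    card(P join C) = 400*120/(40) = 1200
    cost = 400 + 400*7 + 1200 = 4400
step 3: join A via nl
    card(P join A) = 1200*20/(20) = 1200
    cost = 4400 + 1200*20 = 28400

28400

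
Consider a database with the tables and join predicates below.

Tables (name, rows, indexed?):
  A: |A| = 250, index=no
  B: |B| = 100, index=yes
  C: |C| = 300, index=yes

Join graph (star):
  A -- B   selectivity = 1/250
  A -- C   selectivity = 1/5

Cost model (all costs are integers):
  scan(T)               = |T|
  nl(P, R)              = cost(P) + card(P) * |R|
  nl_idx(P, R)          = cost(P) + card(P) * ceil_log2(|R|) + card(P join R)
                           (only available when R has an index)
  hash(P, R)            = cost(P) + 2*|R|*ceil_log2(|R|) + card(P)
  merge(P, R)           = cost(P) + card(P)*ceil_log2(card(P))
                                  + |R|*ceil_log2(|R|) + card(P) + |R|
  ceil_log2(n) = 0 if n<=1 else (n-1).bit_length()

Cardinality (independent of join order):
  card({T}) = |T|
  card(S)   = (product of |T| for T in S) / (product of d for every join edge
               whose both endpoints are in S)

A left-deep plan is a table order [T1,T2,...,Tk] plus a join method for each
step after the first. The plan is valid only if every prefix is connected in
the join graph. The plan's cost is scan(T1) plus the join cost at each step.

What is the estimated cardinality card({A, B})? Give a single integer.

Tables in S: A(250), B(100)
Edges inside S: A-B(d=250)
numerator = 250 * 100 = 25000
denominator = 250 = 250
card(S) = 25000 / 250 = 100

100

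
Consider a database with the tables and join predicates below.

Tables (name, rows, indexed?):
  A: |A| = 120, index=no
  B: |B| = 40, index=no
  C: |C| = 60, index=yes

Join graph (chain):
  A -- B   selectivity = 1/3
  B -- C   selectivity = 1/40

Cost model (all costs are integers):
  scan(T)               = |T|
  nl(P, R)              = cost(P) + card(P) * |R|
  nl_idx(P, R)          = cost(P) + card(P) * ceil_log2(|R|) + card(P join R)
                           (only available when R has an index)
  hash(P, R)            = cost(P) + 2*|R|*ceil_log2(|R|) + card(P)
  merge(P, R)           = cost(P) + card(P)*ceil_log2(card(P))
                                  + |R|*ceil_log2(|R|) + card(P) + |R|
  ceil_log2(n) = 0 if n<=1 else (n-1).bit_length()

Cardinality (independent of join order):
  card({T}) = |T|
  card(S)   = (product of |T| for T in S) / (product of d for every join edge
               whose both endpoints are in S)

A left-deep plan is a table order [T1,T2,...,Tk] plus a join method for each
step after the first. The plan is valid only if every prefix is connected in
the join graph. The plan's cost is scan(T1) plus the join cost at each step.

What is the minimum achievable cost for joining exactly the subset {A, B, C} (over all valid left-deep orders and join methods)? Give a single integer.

Selinger DP over subsets of {A,B,C}:
  {A}: scan cost=120, card=120
  {B}: scan cost=40, card=40
  {C}: scan cost=60, card=60
  {AB}: card=1600; try (B,hash)→720, (A,merge)→1280, (B,merge)→1360, (A,hash)→1760, (A,nl)→4840, (B,nl)→4920; best=720 via (B,hash)
  {BC}: card=60; try (C,nl_idx)→340, (B,hash)→600, (C,merge)→740, (B,merge)→760, (C,hash)→800, (C,nl)→2440 …(+1); best=340 via (C,nl_idx)
  {ABC}: card=2400; try (A,merge)→1720, (A,hash)→2080, (C,hash)→3040, (A,nl)→7540, (C,nl_idx)→12720, (C,merge)→20340 …(+1); best=1720 via (A,merge)

1720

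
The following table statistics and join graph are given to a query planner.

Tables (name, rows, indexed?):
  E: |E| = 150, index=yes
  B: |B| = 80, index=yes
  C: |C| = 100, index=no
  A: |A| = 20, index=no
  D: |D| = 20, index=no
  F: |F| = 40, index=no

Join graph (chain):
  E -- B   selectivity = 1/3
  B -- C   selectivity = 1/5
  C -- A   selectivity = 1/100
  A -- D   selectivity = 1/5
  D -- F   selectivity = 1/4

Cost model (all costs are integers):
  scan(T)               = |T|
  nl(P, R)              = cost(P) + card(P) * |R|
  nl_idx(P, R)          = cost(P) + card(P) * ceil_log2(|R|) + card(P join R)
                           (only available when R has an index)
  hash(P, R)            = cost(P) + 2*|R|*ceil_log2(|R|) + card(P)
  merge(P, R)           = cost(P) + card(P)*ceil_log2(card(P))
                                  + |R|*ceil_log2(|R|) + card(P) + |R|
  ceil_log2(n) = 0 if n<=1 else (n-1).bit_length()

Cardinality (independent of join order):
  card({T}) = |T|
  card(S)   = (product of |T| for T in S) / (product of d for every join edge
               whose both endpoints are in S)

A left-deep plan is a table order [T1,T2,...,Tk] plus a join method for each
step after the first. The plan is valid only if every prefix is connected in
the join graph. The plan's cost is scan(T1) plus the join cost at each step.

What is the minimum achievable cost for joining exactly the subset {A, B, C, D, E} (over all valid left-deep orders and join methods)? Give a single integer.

5060

Selinger DP over subsets of {A,B,C,D,E}:
  {E}: scan cost=150, card=150
  {B}: scan cost=80, card=80
  {C}: scan cost=100, card=100
  {A}: scan cost=20, card=20
  {D}: scan cost=20, card=20
  {BE}: card=4000; try (B,hash)→1420, (E,merge)→2070, (B,merge)→2140, (E,hash)→2560, (E,nl_idx)→4720, (B,nl_idx)→5200 …(+2); best=1420 via (B,hash)
  {BC}: card=1600; try (B,hash)→1320, (C,merge)→1520, (B,merge)→1540, (C,hash)→1560, (B,nl_idx)→2400, (C,nl)→8080 …(+1); best=1320 via (B,hash)
  {AC}: card=20; try (A,hash)→400, (C,merge)→940, (A,merge)→1020, (C,hash)→1440, (C,nl)→2020, (A,nl)→2100; best=400 via (A,hash)
  {AD}: card=80; try (D,hash)→240, (A,hash)→240, (D,merge)→260, (A,merge)→260, (D,nl)→420, (A,nl)→420; best=240 via (D,hash)
  {BCE}: card=80000; try (E,hash)→5320, (C,hash)→6820, (E,merge)→21870, (C,merge)→54220, (E,nl_idx)→94120, (E,nl)→241320 …(+1); best=5320 via (E,hash)
  {ABC}: card=320; try (B,nl_idx)→860, (B,merge)→1160, (B,hash)→1540, (B,nl)→2000, (A,hash)→3120, (A,merge)→20640 …(+1); best=860 via (B,nl_idx)
  {ACD}: card=80; try (D,hash)→620, (D,merge)→640, (D,nl)→800, (C,merge)→1680, (C,hash)→1720, (C,nl)→8240; best=620 via (D,hash)
  {ABCE}: card=16000; try (E,hash)→3580, (E,merge)→5410, (E,nl_idx)→19420, (E,nl)→48860, (A,hash)→85520, (A,merge)→1445440 …(+1); best=3580 via (E,hash)
  {ABCD}: card=1280; try (D,hash)→1380, (B,hash)→1820, (B,merge)→1900, (B,nl_idx)→2460, (D,merge)→4180, (B,nl)→7020 …(+1); best=1380 via (D,hash)
  {ABCDE}: card=64000; try (E,hash)→5060, (E,merge)→18090, (D,hash)→19780, (E,nl_idx)→75620, (E,nl)→193380, (D,merge)→243700 …(+1); best=5060 via (E,hash)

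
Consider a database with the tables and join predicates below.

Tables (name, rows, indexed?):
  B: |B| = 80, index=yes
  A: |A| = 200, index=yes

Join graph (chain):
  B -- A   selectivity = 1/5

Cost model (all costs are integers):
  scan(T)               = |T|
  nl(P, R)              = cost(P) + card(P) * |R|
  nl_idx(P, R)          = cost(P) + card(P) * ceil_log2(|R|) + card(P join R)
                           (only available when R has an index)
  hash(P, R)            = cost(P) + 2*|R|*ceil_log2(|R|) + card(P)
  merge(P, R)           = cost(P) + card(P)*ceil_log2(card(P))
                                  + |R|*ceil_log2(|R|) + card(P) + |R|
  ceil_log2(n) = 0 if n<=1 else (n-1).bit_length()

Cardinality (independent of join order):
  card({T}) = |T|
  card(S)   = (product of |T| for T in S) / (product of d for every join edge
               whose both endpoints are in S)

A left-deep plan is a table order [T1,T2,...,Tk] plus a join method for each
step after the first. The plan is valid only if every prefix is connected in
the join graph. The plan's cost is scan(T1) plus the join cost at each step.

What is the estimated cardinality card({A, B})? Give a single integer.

3200

Tables in S: A(200), B(80)
Edges inside S: B-A(d=5)
numerator = 200 * 80 = 16000
denominator = 5 = 5
card(S) = 16000 / 5 = 3200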